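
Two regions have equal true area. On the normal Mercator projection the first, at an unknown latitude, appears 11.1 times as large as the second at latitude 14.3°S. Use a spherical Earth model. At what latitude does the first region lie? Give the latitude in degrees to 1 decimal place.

For equal true areas on Mercator, apparent areas scale as sec²φ, so the ratio is cos²φ₂ / cos²φ₁.
cos²φ₂ / cos²φ₁ = 11.1  ⇒  cos φ₁ = cos 14.3° / √11.1 = 0.9690/3.332 = 0.2909.
φ₁ = arccos(0.2909) ≈ 73.1°.

73.1°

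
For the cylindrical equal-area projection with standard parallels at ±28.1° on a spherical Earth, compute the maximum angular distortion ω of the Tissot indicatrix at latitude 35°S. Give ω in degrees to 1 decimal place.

Cylindrical equal-area (φ₀ = 28.1°): h = cos φ / cos 28.1° along meridians, k = cos 28.1° / cos φ along parallels; h·k = 1.
At 35°: h = 0.9286, k = 1.077; principal scales a = 1.077, b = 0.9286.
sin(ω/2) = (a − b)/(a + b) = 0.1483/2.005 = 0.07393, so ω = 2 arcsin(0.07393) ≈ 8.5°.

8.5°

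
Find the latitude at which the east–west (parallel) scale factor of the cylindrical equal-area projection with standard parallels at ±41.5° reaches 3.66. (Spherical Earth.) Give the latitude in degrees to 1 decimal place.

78.2°

For cylindrical equal-area with standard parallel φ₀, h = cos φ / cos φ₀ and k = cos φ₀ / cos φ, so h·k = 1.
k = cos φ₀ / cos φ = 3.66  ⇒  cos φ = cos 41.5° / 3.66 = 0.2046.
φ = arccos(0.2046) ≈ 78.2°.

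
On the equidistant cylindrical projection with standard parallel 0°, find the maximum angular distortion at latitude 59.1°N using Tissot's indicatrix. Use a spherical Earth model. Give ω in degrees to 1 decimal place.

37.5°

Plate carrée maps x = Rλ, y = Rφ. The meridian scale is h = 1 and the parallel scale is k = 1/cos φ = sec φ.
At 59.1°: h = 1.000, k = 1.947; principal scales a = 1.947, b = 1.000.
sin(ω/2) = (a − b)/(a + b) = 0.9473/2.947 = 0.3214, so ω = 2 arcsin(0.3214) ≈ 37.5°.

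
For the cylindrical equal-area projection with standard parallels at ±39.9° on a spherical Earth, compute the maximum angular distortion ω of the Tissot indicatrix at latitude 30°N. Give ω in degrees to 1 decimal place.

13.9°

A cylindrical equal-area projection with standard parallel φ₀ has meridian scale h = cos φ / cos φ₀ and parallel scale k = cos φ₀ / cos φ (so areas are preserved, h·k = 1).
At 30°: h = 1.129, k = 0.8858; principal scales a = 1.129, b = 0.8858.
sin(ω/2) = (a − b)/(a + b) = 0.2430/2.015 = 0.1206, so ω = 2 arcsin(0.1206) ≈ 13.9°.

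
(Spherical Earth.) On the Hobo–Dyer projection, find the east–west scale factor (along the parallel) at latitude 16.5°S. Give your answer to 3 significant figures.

0.827

The Hobo–Dyer projection is cylindrical equal-area with φ₀ = 37.5°. Cylindrical equal-area (φ₀ = 37.5°): h = cos φ / cos 37.5° along meridians, k = cos 37.5° / cos φ along parallels; h·k = 1.
k = cos 37.5° / cos 16.5° = 0.7934/0.9588 = 0.8274.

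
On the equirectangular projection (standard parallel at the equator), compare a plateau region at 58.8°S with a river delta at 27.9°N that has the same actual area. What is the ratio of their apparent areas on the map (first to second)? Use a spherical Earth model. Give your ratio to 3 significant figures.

1.71

In the plate carrée (x = Rλ, y = Rφ), meridians are true-scale (h = 1) and parallels are stretched by k = sec φ.
Areal scale at 58.8°: h·k = 1.000 × 1.930 = 1.930.
Areal scale at 27.9°: h·k = 1.000 × 1.132 = 1.132.
Ratio = 1.930/1.132 ≈ 1.71.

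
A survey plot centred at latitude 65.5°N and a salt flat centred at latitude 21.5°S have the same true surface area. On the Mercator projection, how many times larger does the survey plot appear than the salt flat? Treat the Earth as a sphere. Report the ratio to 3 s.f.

On Mercator, area is exaggerated by sec²φ = 1/cos²φ.
At 65.5°: sec²(65.5°) = 1/0.4147² = 5.815.
At 21.5°: sec²(21.5°) = 1/0.9304² = 1.155.
Ratio = 5.815/1.155 = cos²(21.5°)/cos²(65.5°) ≈ 5.03.

5.03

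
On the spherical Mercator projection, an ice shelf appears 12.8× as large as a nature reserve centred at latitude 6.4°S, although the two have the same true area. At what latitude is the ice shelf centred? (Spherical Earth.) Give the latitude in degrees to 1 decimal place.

73.9°

For equal true areas on Mercator, apparent areas scale as sec²φ, so the ratio is cos²φ₂ / cos²φ₁.
cos²φ₂ / cos²φ₁ = 12.8  ⇒  cos φ₁ = cos 6.4° / √12.8 = 0.9938/3.578 = 0.2778.
φ₁ = arccos(0.2778) ≈ 73.9°.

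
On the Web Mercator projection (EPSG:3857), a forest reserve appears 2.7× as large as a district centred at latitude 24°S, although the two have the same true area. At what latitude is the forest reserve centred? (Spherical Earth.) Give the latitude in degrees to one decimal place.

Mercator areal scale is sec²φ, so apparent-area ratio = sec²φ₁ / sec²φ₂ = cos²φ₂ / cos²φ₁.
cos²φ₂ / cos²φ₁ = 2.7  ⇒  cos φ₁ = cos 24° / √2.7 = 0.9135/1.643 = 0.5560.
φ₁ = arccos(0.5560) ≈ 56.2°.

56.2°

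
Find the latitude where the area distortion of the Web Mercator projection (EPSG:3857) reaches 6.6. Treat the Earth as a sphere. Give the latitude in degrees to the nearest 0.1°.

67.1°

Mercator areal scale is sec²φ.
sec²φ = 6.6  ⇒  cos²φ = 0.1515  ⇒  cos φ = 0.3892.
φ = arccos(0.3892) ≈ 67.1°.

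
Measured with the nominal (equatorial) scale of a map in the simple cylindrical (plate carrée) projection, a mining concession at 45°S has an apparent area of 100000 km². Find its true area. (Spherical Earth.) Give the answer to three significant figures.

For the equirectangular projection with φ₀ = 0 (plate carrée), h = 1 along meridians and k = sec φ along parallels.
Areal scale = h·k = 1 × sec φ; at 45°, h = 1.000, k = 1.414, so h·k = 1.414.
True area = apparent / (areal scale) = 100000 / 1.414 ≈ 70700 km².

70700 km²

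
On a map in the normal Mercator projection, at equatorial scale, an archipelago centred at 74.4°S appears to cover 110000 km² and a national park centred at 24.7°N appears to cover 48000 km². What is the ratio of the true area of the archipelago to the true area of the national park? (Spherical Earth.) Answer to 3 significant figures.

0.201

Mercator's areal exaggeration is sec²φ; hence true area = (apparent area) · cos²φ.
True area of archipelago: 110000 × cos²(74.4°) = 110000 × 0.07232 = 7955 km².
True area of national park: 48000 × cos²(24.7°) = 48000 × 0.8254 = 39620 km².
Ratio = 7955 / 39620 ≈ 0.201.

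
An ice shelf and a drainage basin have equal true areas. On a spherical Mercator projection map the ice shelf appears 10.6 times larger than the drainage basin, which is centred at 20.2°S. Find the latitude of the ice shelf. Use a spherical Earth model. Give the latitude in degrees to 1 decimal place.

73.2°

For equal true areas on Mercator, apparent areas scale as sec²φ, so the ratio is cos²φ₂ / cos²φ₁.
cos²φ₂ / cos²φ₁ = 10.6  ⇒  cos φ₁ = cos 20.2° / √10.6 = 0.9385/3.256 = 0.2883.
φ₁ = arccos(0.2883) ≈ 73.2°.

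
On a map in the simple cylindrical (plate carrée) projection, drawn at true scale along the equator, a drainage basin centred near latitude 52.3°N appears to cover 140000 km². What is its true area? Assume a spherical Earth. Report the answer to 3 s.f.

85600 km²

Plate carrée maps x = Rλ, y = Rφ. The meridian scale is h = 1 and the parallel scale is k = 1/cos φ = sec φ.
Areal scale = h·k = 1 × sec φ; at 52.3°, h = 1.000, k = 1.635, so h·k = 1.635.
True area = apparent / (areal scale) = 140000 / 1.635 ≈ 85600 km².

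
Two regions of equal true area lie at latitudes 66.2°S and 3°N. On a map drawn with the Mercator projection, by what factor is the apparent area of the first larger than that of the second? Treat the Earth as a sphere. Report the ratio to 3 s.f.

On Mercator, area is exaggerated by sec²φ = 1/cos²φ.
At 66.2°: sec²(66.2°) = 1/0.4035² = 6.141.
At 3°: sec²(3°) = 1/0.9986² = 1.003.
Ratio = 6.141/1.003 = cos²(3°)/cos²(66.2°) ≈ 6.12.

6.12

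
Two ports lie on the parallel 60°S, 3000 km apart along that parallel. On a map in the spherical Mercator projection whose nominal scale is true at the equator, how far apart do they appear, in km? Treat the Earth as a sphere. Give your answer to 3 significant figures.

6000 km

Mercator is conformal, so the point scale is isotropic: h = k = sec φ = 1/cos φ.
Along the parallel, k = sec 60° = 1/0.5000 = 2.000.
Map distance = 3000 × 2.000 ≈ 6000 km.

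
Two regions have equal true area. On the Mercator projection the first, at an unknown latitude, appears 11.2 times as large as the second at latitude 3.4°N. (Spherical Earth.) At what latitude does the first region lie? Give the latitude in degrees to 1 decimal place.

72.6°

For equal true areas on Mercator, apparent areas scale as sec²φ, so the ratio is cos²φ₂ / cos²φ₁.
cos²φ₂ / cos²φ₁ = 11.2  ⇒  cos φ₁ = cos 3.4° / √11.2 = 0.9982/3.347 = 0.2983.
φ₁ = arccos(0.2983) ≈ 72.6°.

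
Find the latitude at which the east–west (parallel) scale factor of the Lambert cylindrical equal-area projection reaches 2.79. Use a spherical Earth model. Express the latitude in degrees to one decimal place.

69.0°

The Lambert cylindrical equal-area projection is the cylindrical equal-area projection with its standard parallel at the equator (φ₀ = 0). A cylindrical equal-area projection with standard parallel φ₀ has meridian scale h = cos φ / cos φ₀ and parallel scale k = cos φ₀ / cos φ (so areas are preserved, h·k = 1).
k = cos φ₀ / cos φ = 2.79  ⇒  cos φ = cos 0° / 2.79 = 0.3584.
φ = arccos(0.3584) ≈ 69.0°.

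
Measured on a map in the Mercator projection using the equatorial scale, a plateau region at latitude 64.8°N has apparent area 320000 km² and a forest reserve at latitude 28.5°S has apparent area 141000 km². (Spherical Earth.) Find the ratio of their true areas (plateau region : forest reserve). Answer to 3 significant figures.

0.533

Mercator's areal exaggeration is sec²φ; hence true area = (apparent area) · cos²φ.
True area of plateau region: 320000 × cos²(64.8°) = 320000 × 0.1813 = 58010 km².
True area of forest reserve: 141000 × cos²(28.5°) = 141000 × 0.7723 = 108900 km².
Ratio = 58010 / 108900 ≈ 0.533.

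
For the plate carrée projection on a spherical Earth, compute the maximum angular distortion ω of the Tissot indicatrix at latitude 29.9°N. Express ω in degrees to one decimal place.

Plate carrée maps x = Rλ, y = Rφ. The meridian scale is h = 1 and the parallel scale is k = 1/cos φ = sec φ.
At 29.9°: h = 1.000, k = 1.154; principal scales a = 1.154, b = 1.000.
sin(ω/2) = (a − b)/(a + b) = 0.1535/2.154 = 0.07130, so ω = 2 arcsin(0.07130) ≈ 8.2°.

8.2°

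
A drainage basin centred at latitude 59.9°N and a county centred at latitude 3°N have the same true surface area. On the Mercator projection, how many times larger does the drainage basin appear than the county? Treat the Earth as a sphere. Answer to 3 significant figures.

3.97

Mercator areal scale is sec²φ.
At 59.9°: sec²(59.9°) = 1/0.5015² = 3.976.
At 3°: sec²(3°) = 1/0.9986² = 1.003.
Ratio = 3.976/1.003 = cos²(3°)/cos²(59.9°) ≈ 3.97.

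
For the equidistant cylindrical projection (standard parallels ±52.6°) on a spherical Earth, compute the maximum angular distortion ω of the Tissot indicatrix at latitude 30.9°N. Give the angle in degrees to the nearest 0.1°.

19.7°

With standard parallel φ₀ = 52.6°, the equirectangular projection gives x = Rλ cos φ₀, y = Rφ, so h = 1 and k = cos 52.6° / cos φ.
At 30.9°: h = 1.000, k = 0.7078; principal scales a = 1.000, b = 0.7078.
sin(ω/2) = (a − b)/(a + b) = 0.2922/1.708 = 0.1711, so ω = 2 arcsin(0.1711) ≈ 19.7°.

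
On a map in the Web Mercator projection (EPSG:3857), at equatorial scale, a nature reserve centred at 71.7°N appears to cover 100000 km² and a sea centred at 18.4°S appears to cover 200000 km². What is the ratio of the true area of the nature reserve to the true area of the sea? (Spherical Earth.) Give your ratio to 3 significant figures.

Mercator's areal exaggeration is sec²φ; hence true area = (apparent area) · cos²φ.
True area of nature reserve: 100000 × cos²(71.7°) = 100000 × 0.09859 = 9859 km².
True area of sea: 200000 × cos²(18.4°) = 200000 × 0.9004 = 180100 km².
Ratio = 9859 / 180100 ≈ 0.0548.

0.0548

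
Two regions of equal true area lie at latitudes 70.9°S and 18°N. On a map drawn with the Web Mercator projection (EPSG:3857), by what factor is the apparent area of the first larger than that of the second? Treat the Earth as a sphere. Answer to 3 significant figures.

8.45

On Mercator, area is exaggerated by sec²φ = 1/cos²φ.
At 70.9°: sec²(70.9°) = 1/0.3272² = 9.340.
At 18°: sec²(18°) = 1/0.9511² = 1.106.
Ratio = 9.340/1.106 = cos²(18°)/cos²(70.9°) ≈ 8.45.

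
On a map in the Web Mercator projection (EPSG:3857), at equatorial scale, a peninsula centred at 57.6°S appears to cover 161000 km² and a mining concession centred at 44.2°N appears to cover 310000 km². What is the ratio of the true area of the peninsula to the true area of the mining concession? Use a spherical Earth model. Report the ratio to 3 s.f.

Since Mercator area scale is 1/cos²φ, the true area equals the apparent area multiplied by cos²φ.
True area of peninsula: 161000 × cos²(57.6°) = 161000 × 0.2871 = 46220 km².
True area of mining concession: 310000 × cos²(44.2°) = 310000 × 0.5140 = 159300 km².
Ratio = 46220 / 159300 ≈ 0.290.

0.290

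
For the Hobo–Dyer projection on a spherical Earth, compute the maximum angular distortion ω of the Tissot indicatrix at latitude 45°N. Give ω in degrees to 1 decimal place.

13.2°

The Hobo–Dyer projection is cylindrical equal-area with φ₀ = 37.5°. Cylindrical equal-area (φ₀ = 37.5°): h = cos φ / cos 37.5° along meridians, k = cos 37.5° / cos φ along parallels; h·k = 1.
At 45°: h = 0.8913, k = 1.122; principal scales a = 1.122, b = 0.8913.
sin(ω/2) = (a − b)/(a + b) = 0.2307/2.013 = 0.1146, so ω = 2 arcsin(0.1146) ≈ 13.2°.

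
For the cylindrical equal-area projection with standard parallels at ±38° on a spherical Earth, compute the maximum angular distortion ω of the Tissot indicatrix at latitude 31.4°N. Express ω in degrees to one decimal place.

9.1°

Cylindrical equal-area (φ₀ = 38°): h = cos φ / cos 38° along meridians, k = cos 38° / cos φ along parallels; h·k = 1.
At 31.4°: h = 1.083, k = 0.9232; principal scales a = 1.083, b = 0.9232.
sin(ω/2) = (a − b)/(a + b) = 0.1600/2.006 = 0.07972, so ω = 2 arcsin(0.07972) ≈ 9.1°.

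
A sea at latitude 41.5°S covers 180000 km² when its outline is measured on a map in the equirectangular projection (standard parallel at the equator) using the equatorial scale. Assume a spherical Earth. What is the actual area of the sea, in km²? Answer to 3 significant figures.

Plate carrée maps x = Rλ, y = Rφ. The meridian scale is h = 1 and the parallel scale is k = 1/cos φ = sec φ.
Areal scale = h·k = 1 × sec φ; at 41.5°, h = 1.000, k = 1.335, so h·k = 1.335.
True area = apparent / (areal scale) = 180000 / 1.335 ≈ 135000 km².

135000 km²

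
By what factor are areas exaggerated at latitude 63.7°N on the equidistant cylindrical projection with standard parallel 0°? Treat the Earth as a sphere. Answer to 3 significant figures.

In the plate carrée (x = Rλ, y = Rφ), meridians are true-scale (h = 1) and parallels are stretched by k = sec φ.
Areal scale = h·k = 1 × sec φ; at 63.7°, h = 1.000, k = 2.257, so h·k = 2.257.

2.26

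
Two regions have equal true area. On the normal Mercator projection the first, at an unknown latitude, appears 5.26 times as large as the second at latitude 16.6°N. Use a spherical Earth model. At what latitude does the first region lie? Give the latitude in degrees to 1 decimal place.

65.3°

On Mercator, (apparent₁)/(apparent₂) = sec²φ₁ / sec²φ₂ when true areas are equal.
cos²φ₂ / cos²φ₁ = 5.26  ⇒  cos φ₁ = cos 16.6° / √5.26 = 0.9583/2.293 = 0.4178.
φ₁ = arccos(0.4178) ≈ 65.3°.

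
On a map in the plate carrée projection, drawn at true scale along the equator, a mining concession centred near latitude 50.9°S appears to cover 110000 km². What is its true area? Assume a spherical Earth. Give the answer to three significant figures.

For the equirectangular projection with φ₀ = 0 (plate carrée), h = 1 along meridians and k = sec φ along parallels.
Areal scale = h·k = 1 × sec φ; at 50.9°, h = 1.000, k = 1.586, so h·k = 1.586.
True area = apparent / (areal scale) = 110000 / 1.586 ≈ 69400 km².

69400 km²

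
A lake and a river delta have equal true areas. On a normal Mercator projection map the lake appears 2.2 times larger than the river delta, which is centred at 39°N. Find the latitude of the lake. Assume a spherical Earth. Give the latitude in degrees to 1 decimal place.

58.4°

For equal true areas on Mercator, apparent areas scale as sec²φ, so the ratio is cos²φ₂ / cos²φ₁.
cos²φ₂ / cos²φ₁ = 2.2  ⇒  cos φ₁ = cos 39° / √2.2 = 0.7771/1.483 = 0.5240.
φ₁ = arccos(0.5240) ≈ 58.4°.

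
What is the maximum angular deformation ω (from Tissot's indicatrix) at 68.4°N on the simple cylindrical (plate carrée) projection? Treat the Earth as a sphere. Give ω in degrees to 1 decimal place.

55.0°

For the equirectangular projection with φ₀ = 0 (plate carrée), h = 1 along meridians and k = sec φ along parallels.
At 68.4°: h = 1.000, k = 2.716; principal scales a = 2.716, b = 1.000.
sin(ω/2) = (a − b)/(a + b) = 1.716/3.716 = 0.4619, so ω = 2 arcsin(0.4619) ≈ 55.0°.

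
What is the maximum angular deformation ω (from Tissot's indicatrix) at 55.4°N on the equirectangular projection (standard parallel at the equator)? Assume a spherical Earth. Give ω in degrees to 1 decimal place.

32.0°

For the equirectangular projection with φ₀ = 0 (plate carrée), h = 1 along meridians and k = sec φ along parallels.
At 55.4°: h = 1.000, k = 1.761; principal scales a = 1.761, b = 1.000.
sin(ω/2) = (a − b)/(a + b) = 0.7610/2.761 = 0.2756, so ω = 2 arcsin(0.2756) ≈ 32.0°.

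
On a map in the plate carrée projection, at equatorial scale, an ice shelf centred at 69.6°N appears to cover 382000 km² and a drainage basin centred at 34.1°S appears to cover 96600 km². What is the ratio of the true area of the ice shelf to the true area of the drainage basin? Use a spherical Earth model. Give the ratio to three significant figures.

On the plate carrée, areal scale = h·k = 1 × sec φ, so true area = apparent × cos φ.
True area of ice shelf: 382000 × cos(69.6°) = 382000 × 0.3486 = 133200 km².
True area of drainage basin: 96600 × cos(34.1°) = 96600 × 0.8281 = 79990 km².
Ratio = 133200 / 79990 ≈ 1.66.

1.66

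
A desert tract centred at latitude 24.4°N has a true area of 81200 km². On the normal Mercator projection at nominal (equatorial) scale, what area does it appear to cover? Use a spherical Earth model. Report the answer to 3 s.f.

Mercator is conformal, so the point scale is isotropic: h = k = sec φ = 1/cos φ.
Areal scale = k² = sec²φ = 1/cos²(24.4°) = 1/0.9107² = 1.206.
Apparent area = 81200 × 1.206 ≈ 97900 km².

97900 km²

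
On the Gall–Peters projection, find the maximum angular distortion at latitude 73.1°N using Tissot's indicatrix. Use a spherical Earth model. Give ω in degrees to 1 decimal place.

Gall–Peters is a cylindrical equal-area projection with standard parallels at ±45°. Cylindrical equal-area (φ₀ = 45°): h = cos φ / cos 45° along meridians, k = cos 45° / cos φ along parallels; h·k = 1.
At 73.1°: h = 0.4111, k = 2.432; principal scales a = 2.432, b = 0.4111.
sin(ω/2) = (a − b)/(a + b) = 2.021/2.844 = 0.7108, so ω = 2 arcsin(0.7108) ≈ 90.6°.

90.6°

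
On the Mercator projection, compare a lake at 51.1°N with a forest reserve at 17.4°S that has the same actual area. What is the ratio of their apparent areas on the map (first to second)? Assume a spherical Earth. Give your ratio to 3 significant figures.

Mercator areal scale is sec²φ.
At 51.1°: sec²(51.1°) = 1/0.6280² = 2.536.
At 17.4°: sec²(17.4°) = 1/0.9542² = 1.098.
Ratio = 2.536/1.098 = cos²(17.4°)/cos²(51.1°) ≈ 2.31.

2.31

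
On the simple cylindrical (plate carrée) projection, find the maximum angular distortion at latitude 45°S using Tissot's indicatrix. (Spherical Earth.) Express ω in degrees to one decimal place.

19.8°

For the equirectangular projection with φ₀ = 0 (plate carrée), h = 1 along meridians and k = sec φ along parallels.
At 45°: h = 1.000, k = 1.414; principal scales a = 1.414, b = 1.000.
sin(ω/2) = (a − b)/(a + b) = 0.4142/2.414 = 0.1716, so ω = 2 arcsin(0.1716) ≈ 19.8°.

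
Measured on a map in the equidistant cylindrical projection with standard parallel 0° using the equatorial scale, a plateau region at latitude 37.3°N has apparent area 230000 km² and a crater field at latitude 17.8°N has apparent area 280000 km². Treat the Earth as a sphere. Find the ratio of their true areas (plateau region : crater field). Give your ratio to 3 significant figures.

0.686

On the plate carrée, areal scale = h·k = 1 × sec φ, so true area = apparent × cos φ.
True area of plateau region: 230000 × cos(37.3°) = 230000 × 0.7955 = 183000 km².
True area of crater field: 280000 × cos(17.8°) = 280000 × 0.9521 = 266600 km².
Ratio = 183000 / 266600 ≈ 0.686.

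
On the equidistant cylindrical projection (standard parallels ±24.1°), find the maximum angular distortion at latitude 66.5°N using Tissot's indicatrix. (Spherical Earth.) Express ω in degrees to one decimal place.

46.2°

The equidistant cylindrical projection with φ₀ = 24.1° has h = 1 (meridians true) and k = cos φ₀ / cos φ along parallels.
At 66.5°: h = 1.000, k = 2.289; principal scales a = 2.289, b = 1.000.
sin(ω/2) = (a − b)/(a + b) = 1.289/3.289 = 0.3920, so ω = 2 arcsin(0.3920) ≈ 46.2°.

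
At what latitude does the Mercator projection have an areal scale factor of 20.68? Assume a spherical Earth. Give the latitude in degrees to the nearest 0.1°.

77.3°

Mercator areal scale is sec²φ.
sec²φ = 20.68  ⇒  cos²φ = 0.04836  ⇒  cos φ = 0.2199.
φ = arccos(0.2199) ≈ 77.3°.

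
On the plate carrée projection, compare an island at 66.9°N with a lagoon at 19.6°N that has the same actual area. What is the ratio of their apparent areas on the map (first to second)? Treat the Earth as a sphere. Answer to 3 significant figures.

For the equirectangular projection with φ₀ = 0 (plate carrée), h = 1 along meridians and k = sec φ along parallels.
Areal scale at 66.9°: h·k = 1.000 × 2.549 = 2.549.
Areal scale at 19.6°: h·k = 1.000 × 1.062 = 1.062.
Ratio = 2.549/1.062 ≈ 2.40.

2.40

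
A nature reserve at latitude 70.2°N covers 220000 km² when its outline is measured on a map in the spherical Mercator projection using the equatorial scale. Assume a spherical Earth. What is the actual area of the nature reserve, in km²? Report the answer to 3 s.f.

For Mercator, h = k = sec φ (a conformal cylindrical projection has a single point scale, 1/cos φ).
Areal scale = k² = sec²φ = 1/cos²(70.2°) = 1/0.3387² = 8.715.
True area = apparent / (areal scale) = 220000 / 8.715 ≈ 25200 km².

25200 km²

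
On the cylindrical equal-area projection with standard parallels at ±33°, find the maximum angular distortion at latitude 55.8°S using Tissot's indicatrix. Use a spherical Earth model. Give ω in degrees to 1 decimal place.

A cylindrical equal-area projection with standard parallel φ₀ has meridian scale h = cos φ / cos φ₀ and parallel scale k = cos φ₀ / cos φ (so areas are preserved, h·k = 1).
At 55.8°: h = 0.6702, k = 1.492; principal scales a = 1.492, b = 0.6702.
sin(ω/2) = (a − b)/(a + b) = 0.8219/2.162 = 0.3801, so ω = 2 arcsin(0.3801) ≈ 44.7°.

44.7°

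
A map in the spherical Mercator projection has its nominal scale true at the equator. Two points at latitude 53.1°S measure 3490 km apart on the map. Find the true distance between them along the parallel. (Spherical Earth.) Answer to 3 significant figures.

Mercator is conformal, so the point scale is isotropic: h = k = sec φ = 1/cos φ.
Along the parallel at 53.1°, map distances are exaggerated by k = sec 53.1° = 1.666.
True distance = 3490 / 1.666 = 3490 × cos 53.1° ≈ 2100 km.

2100 km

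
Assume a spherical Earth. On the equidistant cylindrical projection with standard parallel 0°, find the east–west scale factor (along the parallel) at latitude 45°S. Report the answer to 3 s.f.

1.41

In the plate carrée (x = Rλ, y = Rφ), meridians are true-scale (h = 1) and parallels are stretched by k = sec φ.
k = 1/cos 45° = 1/0.7071 = 1.414.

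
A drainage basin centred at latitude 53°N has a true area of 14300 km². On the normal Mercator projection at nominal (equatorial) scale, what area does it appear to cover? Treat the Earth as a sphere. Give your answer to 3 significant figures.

39500 km²

Mercator is conformal, so the point scale is isotropic: h = k = sec φ = 1/cos φ.
Areal scale = k² = sec²φ = 1/cos²(53°) = 1/0.6018² = 2.761.
Apparent area = 14300 × 2.761 ≈ 39500 km².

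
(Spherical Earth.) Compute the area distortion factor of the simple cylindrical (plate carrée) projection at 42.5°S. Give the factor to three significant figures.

In the plate carrée (x = Rλ, y = Rφ), meridians are true-scale (h = 1) and parallels are stretched by k = sec φ.
Areal scale = h·k = 1 × sec φ; at 42.5°, h = 1.000, k = 1.356, so h·k = 1.356.

1.36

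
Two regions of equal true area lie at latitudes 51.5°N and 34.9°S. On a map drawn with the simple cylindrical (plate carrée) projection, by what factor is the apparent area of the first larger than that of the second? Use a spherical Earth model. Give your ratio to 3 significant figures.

For the equirectangular projection with φ₀ = 0 (plate carrée), h = 1 along meridians and k = sec φ along parallels.
Areal scale at 51.5°: h·k = 1.000 × 1.606 = 1.606.
Areal scale at 34.9°: h·k = 1.000 × 1.219 = 1.219.
Ratio = 1.606/1.219 ≈ 1.32.

1.32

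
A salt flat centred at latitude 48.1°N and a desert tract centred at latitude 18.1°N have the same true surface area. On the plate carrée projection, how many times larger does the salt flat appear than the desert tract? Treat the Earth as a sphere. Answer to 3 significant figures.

For the equirectangular projection with φ₀ = 0 (plate carrée), h = 1 along meridians and k = sec φ along parallels.
Areal scale at 48.1°: h·k = 1.000 × 1.497 = 1.497.
Areal scale at 18.1°: h·k = 1.000 × 1.052 = 1.052.
Ratio = 1.497/1.052 ≈ 1.42.

1.42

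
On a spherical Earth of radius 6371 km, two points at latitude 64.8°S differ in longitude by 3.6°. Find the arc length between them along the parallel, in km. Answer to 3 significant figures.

Arc length along a parallel = R cos φ · Δλ (with Δλ in radians).
= 6371 × cos 64.8° × (3.6° × π/180) = 6371 × 0.4258 × 0.06283 ≈ 170 km.

170 km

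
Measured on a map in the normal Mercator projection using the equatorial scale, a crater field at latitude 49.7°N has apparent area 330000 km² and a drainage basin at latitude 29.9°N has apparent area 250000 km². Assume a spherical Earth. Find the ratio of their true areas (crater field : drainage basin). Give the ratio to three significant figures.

Since Mercator area scale is 1/cos²φ, the true area equals the apparent area multiplied by cos²φ.
True area of crater field: 330000 × cos²(49.7°) = 330000 × 0.4183 = 138100 km².
True area of drainage basin: 250000 × cos²(29.9°) = 250000 × 0.7515 = 187900 km².
Ratio = 138100 / 187900 ≈ 0.735.

0.735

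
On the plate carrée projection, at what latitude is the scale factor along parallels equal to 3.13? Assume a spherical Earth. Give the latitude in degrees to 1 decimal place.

71.4°

Plate carrée: h = 1, k = sec φ along parallels.
sec φ = 3.13  ⇒  cos φ = 0.3195  ⇒  φ ≈ 71.4°.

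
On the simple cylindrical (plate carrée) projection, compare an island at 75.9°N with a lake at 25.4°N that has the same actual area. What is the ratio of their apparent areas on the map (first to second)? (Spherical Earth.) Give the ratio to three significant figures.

3.71

Plate carrée maps x = Rλ, y = Rφ. The meridian scale is h = 1 and the parallel scale is k = 1/cos φ = sec φ.
Areal scale at 75.9°: h·k = 1.000 × 4.105 = 4.105.
Areal scale at 25.4°: h·k = 1.000 × 1.107 = 1.107.
Ratio = 4.105/1.107 ≈ 3.71.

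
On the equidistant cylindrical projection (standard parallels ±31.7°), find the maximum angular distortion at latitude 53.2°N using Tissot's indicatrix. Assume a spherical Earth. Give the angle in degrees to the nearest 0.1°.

20.0°

The equidistant cylindrical projection with φ₀ = 31.7° has h = 1 (meridians true) and k = cos φ₀ / cos φ along parallels.
At 53.2°: h = 1.000, k = 1.420; principal scales a = 1.420, b = 1.000.
sin(ω/2) = (a − b)/(a + b) = 0.4203/2.420 = 0.1737, so ω = 2 arcsin(0.1737) ≈ 20.0°.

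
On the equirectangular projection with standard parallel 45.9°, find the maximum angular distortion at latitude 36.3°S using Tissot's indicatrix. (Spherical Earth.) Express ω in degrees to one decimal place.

In the equirectangular projection with standard parallel φ₀ = 45.9° (x = Rλ cos φ₀, y = Rφ), meridians are true-scale (h = 1) and the parallel scale is k = cos φ₀ / cos φ.
At 36.3°: h = 1.000, k = 0.8635; principal scales a = 1.000, b = 0.8635.
sin(ω/2) = (a − b)/(a + b) = 0.1365/1.863 = 0.07325, so ω = 2 arcsin(0.07325) ≈ 8.4°.

8.4°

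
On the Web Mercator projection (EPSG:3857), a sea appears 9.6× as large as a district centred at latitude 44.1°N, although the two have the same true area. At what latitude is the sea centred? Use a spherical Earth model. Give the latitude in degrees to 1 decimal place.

For equal true areas on Mercator, apparent areas scale as sec²φ, so the ratio is cos²φ₂ / cos²φ₁.
cos²φ₂ / cos²φ₁ = 9.6  ⇒  cos φ₁ = cos 44.1° / √9.6 = 0.7181/3.098 = 0.2318.
φ₁ = arccos(0.2318) ≈ 76.6°.

76.6°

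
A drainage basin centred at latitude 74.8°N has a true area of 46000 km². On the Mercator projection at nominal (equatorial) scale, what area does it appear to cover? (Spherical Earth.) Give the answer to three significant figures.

The Mercator projection is conformal; its linear scale factor is the same in every direction and equals sec φ = 1/cos φ.
Areal scale = k² = sec²φ = 1/cos²(74.8°) = 1/0.2622² = 14.55.
Apparent area = 46000 × 14.55 ≈ 669000 km².

669000 km²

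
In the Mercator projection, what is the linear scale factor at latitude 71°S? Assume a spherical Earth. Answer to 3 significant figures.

For Mercator, h = k = sec φ (a conformal cylindrical projection has a single point scale, 1/cos φ).
k = 1/cos 71° = 1/0.3256 = 3.072.

3.07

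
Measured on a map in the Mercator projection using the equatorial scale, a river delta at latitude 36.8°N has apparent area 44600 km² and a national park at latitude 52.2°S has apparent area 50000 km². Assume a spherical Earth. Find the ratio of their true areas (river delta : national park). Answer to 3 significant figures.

1.52

On Mercator the areal scale is sec²φ, so true area = apparent × cos²φ.
True area of river delta: 44600 × cos²(36.8°) = 44600 × 0.6412 = 28600 km².
True area of national park: 50000 × cos²(52.2°) = 50000 × 0.3757 = 18780 km².
Ratio = 28600 / 18780 ≈ 1.52.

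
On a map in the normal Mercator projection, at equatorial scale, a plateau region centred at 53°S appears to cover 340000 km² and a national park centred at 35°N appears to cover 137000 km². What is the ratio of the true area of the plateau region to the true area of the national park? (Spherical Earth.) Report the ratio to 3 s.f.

On Mercator the areal scale is sec²φ, so true area = apparent × cos²φ.
True area of plateau region: 340000 × cos²(53°) = 340000 × 0.3622 = 123100 km².
True area of national park: 137000 × cos²(35°) = 137000 × 0.6710 = 91930 km².
Ratio = 123100 / 91930 ≈ 1.34.

1.34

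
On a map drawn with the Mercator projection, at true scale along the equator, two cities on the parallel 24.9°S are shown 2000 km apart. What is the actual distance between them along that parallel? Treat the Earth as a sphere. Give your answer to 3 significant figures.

Mercator is conformal, so the point scale is isotropic: h = k = sec φ = 1/cos φ.
Along the parallel at 24.9°, map distances are exaggerated by k = sec 24.9° = 1.102.
True distance = 2000 / 1.102 = 2000 × cos 24.9° ≈ 1810 km.

1810 km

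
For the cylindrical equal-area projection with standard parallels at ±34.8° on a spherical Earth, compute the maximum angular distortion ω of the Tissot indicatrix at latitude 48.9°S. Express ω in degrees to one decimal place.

For cylindrical equal-area with standard parallel φ₀, h = cos φ / cos φ₀ and k = cos φ₀ / cos φ, so h·k = 1.
At 48.9°: h = 0.8006, k = 1.249; principal scales a = 1.249, b = 0.8006.
sin(ω/2) = (a − b)/(a + b) = 0.4486/2.050 = 0.2189, so ω = 2 arcsin(0.2189) ≈ 25.3°.

25.3°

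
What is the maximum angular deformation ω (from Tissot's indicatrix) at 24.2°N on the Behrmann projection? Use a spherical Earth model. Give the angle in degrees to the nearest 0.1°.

Behrmann is a cylindrical equal-area projection with standard parallels at ±30°. A cylindrical equal-area projection with standard parallel φ₀ has meridian scale h = cos φ / cos φ₀ and parallel scale k = cos φ₀ / cos φ (so areas are preserved, h·k = 1).
At 24.2°: h = 1.053, k = 0.9495; principal scales a = 1.053, b = 0.9495.
sin(ω/2) = (a − b)/(a + b) = 0.1038/2.003 = 0.05181, so ω = 2 arcsin(0.05181) ≈ 5.9°.

5.9°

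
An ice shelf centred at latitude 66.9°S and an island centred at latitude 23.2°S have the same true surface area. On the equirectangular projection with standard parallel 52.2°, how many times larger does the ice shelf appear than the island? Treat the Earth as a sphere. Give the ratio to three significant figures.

In the equirectangular projection with standard parallel φ₀ = 52.2° (x = Rλ cos φ₀, y = Rφ), meridians are true-scale (h = 1) and the parallel scale is k = cos φ₀ / cos φ.
Areal scale at 66.9°: h·k = 1.000 × 1.562 = 1.562.
Areal scale at 23.2°: h·k = 1.000 × 0.6668 = 0.6668.
Ratio = 1.562/0.6668 ≈ 2.34.

2.34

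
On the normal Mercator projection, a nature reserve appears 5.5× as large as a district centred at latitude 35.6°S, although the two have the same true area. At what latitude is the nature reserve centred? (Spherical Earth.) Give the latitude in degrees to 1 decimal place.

69.7°

On Mercator, (apparent₁)/(apparent₂) = sec²φ₁ / sec²φ₂ when true areas are equal.
cos²φ₂ / cos²φ₁ = 5.5  ⇒  cos φ₁ = cos 35.6° / √5.5 = 0.8131/2.345 = 0.3467.
φ₁ = arccos(0.3467) ≈ 69.7°.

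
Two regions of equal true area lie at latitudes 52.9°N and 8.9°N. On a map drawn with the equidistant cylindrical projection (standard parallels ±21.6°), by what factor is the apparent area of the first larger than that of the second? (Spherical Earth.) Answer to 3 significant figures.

With standard parallel φ₀ = 21.6°, the equirectangular projection gives x = Rλ cos φ₀, y = Rφ, so h = 1 and k = cos 21.6° / cos φ.
Areal scale at 52.9°: h·k = 1.000 × 1.541 = 1.541.
Areal scale at 8.9°: h·k = 1.000 × 0.9411 = 0.9411.
Ratio = 1.541/0.9411 ≈ 1.64.

1.64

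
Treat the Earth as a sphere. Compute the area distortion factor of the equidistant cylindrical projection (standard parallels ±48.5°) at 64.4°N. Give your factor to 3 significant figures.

With standard parallel φ₀ = 48.5°, the equirectangular projection gives x = Rλ cos φ₀, y = Rφ, so h = 1 and k = cos 48.5° / cos φ.
Areal scale = h·k = 1 × cos φ₀ / cos φ; at 64.4°, h = 1.000, k = 1.534, so h·k = 1.534.

1.53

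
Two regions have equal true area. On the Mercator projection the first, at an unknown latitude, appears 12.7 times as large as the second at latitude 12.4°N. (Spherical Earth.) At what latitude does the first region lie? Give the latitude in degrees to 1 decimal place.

On Mercator, (apparent₁)/(apparent₂) = sec²φ₁ / sec²φ₂ when true areas are equal.
cos²φ₂ / cos²φ₁ = 12.7  ⇒  cos φ₁ = cos 12.4° / √12.7 = 0.9767/3.564 = 0.2741.
φ₁ = arccos(0.2741) ≈ 74.1°.

74.1°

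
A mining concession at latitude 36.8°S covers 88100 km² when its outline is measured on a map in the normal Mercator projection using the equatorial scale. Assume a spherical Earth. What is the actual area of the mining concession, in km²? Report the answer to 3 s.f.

The Mercator projection is conformal; its linear scale factor is the same in every direction and equals sec φ = 1/cos φ.
Areal scale = k² = sec²φ = 1/cos²(36.8°) = 1/0.8007² = 1.560.
True area = apparent / (areal scale) = 88100 / 1.560 ≈ 56500 km².

56500 km²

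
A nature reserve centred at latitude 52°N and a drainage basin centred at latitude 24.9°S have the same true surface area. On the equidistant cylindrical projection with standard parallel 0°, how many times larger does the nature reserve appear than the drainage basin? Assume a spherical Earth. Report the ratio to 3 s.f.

In the plate carrée (x = Rλ, y = Rφ), meridians are true-scale (h = 1) and parallels are stretched by k = sec φ.
Areal scale at 52°: h·k = 1.000 × 1.624 = 1.624.
Areal scale at 24.9°: h·k = 1.000 × 1.102 = 1.102.
Ratio = 1.624/1.102 ≈ 1.47.

1.47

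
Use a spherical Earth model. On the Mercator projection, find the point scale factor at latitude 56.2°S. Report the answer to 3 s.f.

The Mercator projection is conformal; its linear scale factor is the same in every direction and equals sec φ = 1/cos φ.
k = 1/cos 56.2° = 1/0.5563 = 1.798.

1.80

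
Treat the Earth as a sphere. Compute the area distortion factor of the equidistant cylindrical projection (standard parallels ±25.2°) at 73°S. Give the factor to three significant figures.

3.09

In the equirectangular projection with standard parallel φ₀ = 25.2° (x = Rλ cos φ₀, y = Rφ), meridians are true-scale (h = 1) and the parallel scale is k = cos φ₀ / cos φ.
Areal scale = h·k = 1 × cos φ₀ / cos φ; at 73°, h = 1.000, k = 3.095, so h·k = 3.095.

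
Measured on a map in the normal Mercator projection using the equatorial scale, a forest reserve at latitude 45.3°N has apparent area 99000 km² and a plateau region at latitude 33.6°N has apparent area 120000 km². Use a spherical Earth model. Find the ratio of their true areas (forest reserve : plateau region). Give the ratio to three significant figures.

Mercator's areal exaggeration is sec²φ; hence true area = (apparent area) · cos²φ.
True area of forest reserve: 99000 × cos²(45.3°) = 99000 × 0.4948 = 48980 km².
True area of plateau region: 120000 × cos²(33.6°) = 120000 × 0.6938 = 83250 km².
Ratio = 48980 / 83250 ≈ 0.588.

0.588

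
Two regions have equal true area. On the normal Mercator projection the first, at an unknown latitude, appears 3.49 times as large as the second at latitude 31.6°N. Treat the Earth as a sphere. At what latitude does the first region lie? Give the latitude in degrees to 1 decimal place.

62.9°

For equal true areas on Mercator, apparent areas scale as sec²φ, so the ratio is cos²φ₂ / cos²φ₁.
cos²φ₂ / cos²φ₁ = 3.49  ⇒  cos φ₁ = cos 31.6° / √3.49 = 0.8517/1.868 = 0.4559.
φ₁ = arccos(0.4559) ≈ 62.9°.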